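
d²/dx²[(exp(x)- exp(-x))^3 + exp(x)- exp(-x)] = (9*exp(6*x) - 2*exp(4*x) + 2*exp(2*x) - 9)*exp(-3*x)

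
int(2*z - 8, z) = z^2 - 8*z + C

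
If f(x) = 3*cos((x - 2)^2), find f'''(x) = 24*x^3*sin(x^2 - 4*x + 4) - 144*x^2*sin(x^2 - 4*x + 4) + 288*x*sin(x^2 - 4*x + 4) - 36*x*cos(x^2 - 4*x + 4) - 192*sin(x^2 - 4*x + 4) + 72*cos(x^2 - 4*x + 4)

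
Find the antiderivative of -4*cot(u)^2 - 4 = 4*cot(u) + C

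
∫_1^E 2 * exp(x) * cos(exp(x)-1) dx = 2*sin(1 - E) - 2*sin(1 - exp(E))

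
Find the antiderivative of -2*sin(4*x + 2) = cos(4*x + 2)/2 + C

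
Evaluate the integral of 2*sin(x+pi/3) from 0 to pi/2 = 1 + sqrt(3)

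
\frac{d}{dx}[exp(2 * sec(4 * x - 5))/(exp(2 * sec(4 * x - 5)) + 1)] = 8*exp(2*sec(4*x - 5))*tan(4*x - 5)*sec(4*x - 5)/(exp(2/cos(4*x - 5)) + 1)^2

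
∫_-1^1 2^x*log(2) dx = 3/2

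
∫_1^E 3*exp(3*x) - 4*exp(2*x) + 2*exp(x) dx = -(-1 + E)^3 - (-1 + E)^2 - E + exp(E) + (-1 + exp(E))^2 + (-1 + exp(E))^3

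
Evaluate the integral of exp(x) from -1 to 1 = E - exp(-1)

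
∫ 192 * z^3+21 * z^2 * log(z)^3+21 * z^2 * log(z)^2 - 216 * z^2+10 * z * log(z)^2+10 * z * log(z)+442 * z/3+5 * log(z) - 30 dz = z*(144*z^3 + 21*z^2*log(z)^3 - 216*z^2 + 15*z*log(z)^2 + 221*z + 15*log(z) - 105)/3 + C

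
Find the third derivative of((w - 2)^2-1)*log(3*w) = (2*w^2 + 4*w + 6)/w^3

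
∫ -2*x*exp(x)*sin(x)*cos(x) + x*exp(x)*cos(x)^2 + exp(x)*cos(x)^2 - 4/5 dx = x*(5*exp(x)*cos(x)^2 - 4)/5 + C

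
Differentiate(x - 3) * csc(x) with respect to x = -x*cot(x)*csc(x) + 3*cot(x)*csc(x) + csc(x)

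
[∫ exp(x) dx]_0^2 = -1 + exp(2)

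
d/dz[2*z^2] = 4*z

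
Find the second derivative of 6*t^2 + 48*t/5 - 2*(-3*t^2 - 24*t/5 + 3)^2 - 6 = -216*t^2 - 1728*t/5 - 204/25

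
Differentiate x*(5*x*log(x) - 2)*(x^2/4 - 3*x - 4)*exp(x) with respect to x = 5*x^4*exp(x)*log(x)/4 - 10*x^3*exp(x)*log(x) + 3*x^3*exp(x)/4 - 65*x^2*exp(x)*log(x) - 21*x^2*exp(x)/2 - 40*x*exp(x)*log(x) + 8*exp(x)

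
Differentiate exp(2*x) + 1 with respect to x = 2*exp(2*x)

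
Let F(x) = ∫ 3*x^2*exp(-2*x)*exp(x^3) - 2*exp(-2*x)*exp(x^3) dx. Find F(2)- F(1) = -exp(-1) + exp(4)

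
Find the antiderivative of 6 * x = 3*x^2 + C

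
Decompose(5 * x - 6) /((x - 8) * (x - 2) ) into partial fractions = -2/(3*(x - 2)) + 17/(3*(x - 8))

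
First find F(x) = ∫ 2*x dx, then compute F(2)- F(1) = 3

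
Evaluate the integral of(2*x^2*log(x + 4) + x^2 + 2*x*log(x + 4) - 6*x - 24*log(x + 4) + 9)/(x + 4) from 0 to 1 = -9*log(4) + 4*log(5)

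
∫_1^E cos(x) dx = -sin(1) + sin(E)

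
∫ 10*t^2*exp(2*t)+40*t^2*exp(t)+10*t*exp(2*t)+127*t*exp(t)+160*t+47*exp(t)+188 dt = -3*t*exp(t) - 12*t + 5*(t*exp(t) + 4*t + 5)^2 + C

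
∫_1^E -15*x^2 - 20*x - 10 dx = 5*E*(-exp(2) - 2*E - 2) + 25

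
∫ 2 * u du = u^2 + C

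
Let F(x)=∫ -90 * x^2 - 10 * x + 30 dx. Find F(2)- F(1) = -195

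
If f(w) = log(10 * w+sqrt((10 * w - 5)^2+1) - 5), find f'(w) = (100*w + 10*sqrt(100*w^2 - 100*w + 26) - 50)/(100*w^2 + 10*w*sqrt(100*w^2 - 100*w + 26) - 100*w - 5*sqrt(100*w^2 - 100*w + 26) + 26)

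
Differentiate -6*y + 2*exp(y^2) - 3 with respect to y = 4*y*exp(y^2) - 6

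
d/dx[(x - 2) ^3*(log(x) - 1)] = (3*x^3*log(x) - 2*x^3 - 12*x^2*log(x) + 6*x^2 + 12*x*log(x) - 8)/x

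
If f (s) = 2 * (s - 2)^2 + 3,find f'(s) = 4*s - 8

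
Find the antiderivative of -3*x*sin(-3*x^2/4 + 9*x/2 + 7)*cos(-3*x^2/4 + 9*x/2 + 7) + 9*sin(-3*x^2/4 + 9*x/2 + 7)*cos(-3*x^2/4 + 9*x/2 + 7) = sin(-3*x^2/4 + 9*x/2 + 7)^2 + C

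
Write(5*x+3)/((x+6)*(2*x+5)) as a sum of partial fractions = -19/(7*(2*x + 5)) + 27/(7*(x + 6))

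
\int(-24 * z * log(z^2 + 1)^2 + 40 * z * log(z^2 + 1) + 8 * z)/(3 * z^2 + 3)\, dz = 2*(-2*log(z^2 + 1)^2 + 5*log(z^2 + 1) + 2)*log(z^2 + 1)/3 + C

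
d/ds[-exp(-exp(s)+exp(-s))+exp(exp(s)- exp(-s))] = (exp(2*s) + exp(2*exp(s) - 2*exp(-s)) + exp(2*s + 2*exp(s) - 2*exp(-s)) + 1)*exp(-s - exp(s) + exp(-s))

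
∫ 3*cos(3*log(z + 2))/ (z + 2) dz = sin(3*log(z + 2)) + C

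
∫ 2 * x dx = x^2 + C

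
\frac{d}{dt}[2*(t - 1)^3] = 6*t^2 - 12*t + 6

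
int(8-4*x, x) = -2*x^2 + 8*x + C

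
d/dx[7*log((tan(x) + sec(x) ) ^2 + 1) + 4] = 7*tan(x) + 7/cos(x)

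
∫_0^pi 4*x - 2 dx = -2*pi + 2*pi^2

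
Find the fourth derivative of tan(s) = 24*tan(s)^5 + 40*tan(s)^3 + 16*tan(s)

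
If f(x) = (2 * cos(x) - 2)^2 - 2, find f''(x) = 8*cos(x) - 8*cos(2*x)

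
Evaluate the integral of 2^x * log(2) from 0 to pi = -1 + 2^pi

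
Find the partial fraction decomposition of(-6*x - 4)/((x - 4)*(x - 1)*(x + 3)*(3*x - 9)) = -1/(36*(x + 3)) - 5/(36*(x - 1)) + 11/(18*(x - 3)) - 4/(9*(x - 4))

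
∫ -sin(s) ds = cos(s) + C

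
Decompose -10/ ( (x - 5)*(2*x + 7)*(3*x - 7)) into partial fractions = 9/(28*(3*x - 7)) - 8/(119*(2*x + 7)) - 5/(68*(x - 5))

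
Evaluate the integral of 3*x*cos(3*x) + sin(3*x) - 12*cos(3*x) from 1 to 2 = 3*sin(3) - 2*sin(6)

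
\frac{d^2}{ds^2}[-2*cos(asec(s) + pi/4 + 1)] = (-4*s^3*sqrt(1 - 1/s^2)*sin(asec(s) + pi/4 + 1) + 2*s^2*cos(asec(s) + pi/4 + 1) + 2*s*sqrt(1 - 1/s^2)*sin(asec(s) + pi/4 + 1) - 2*cos(asec(s) + pi/4 + 1))/(s^6 - 2*s^4 + s^2)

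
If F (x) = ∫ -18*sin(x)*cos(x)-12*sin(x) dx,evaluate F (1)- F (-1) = 0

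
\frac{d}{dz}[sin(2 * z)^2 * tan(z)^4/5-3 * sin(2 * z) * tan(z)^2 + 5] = 4*sin(2*z)^2*tan(z)^5/5 + 4*sin(2*z)^2*tan(z)^3/5 - 6*sin(2*z)*tan(z)^3 - 6*sin(2*z)*tan(z) + 2*sin(4*z)*tan(z)^4/5 - 6*cos(2*z)*tan(z)^2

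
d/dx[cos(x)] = -sin(x)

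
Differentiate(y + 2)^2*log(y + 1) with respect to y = (2*y^2*log(y + 1) + y^2 + 6*y*log(y + 1) + 4*y + 4*log(y + 1) + 4)/(y + 1)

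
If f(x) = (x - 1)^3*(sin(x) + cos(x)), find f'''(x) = x^3*sin(x) - x^3*cos(x) - 12*x^2*sin(x) - 6*x^2*cos(x) + 3*x*sin(x) + 33*x*cos(x) + 14*sin(x) - 20*cos(x)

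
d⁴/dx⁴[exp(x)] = exp(x)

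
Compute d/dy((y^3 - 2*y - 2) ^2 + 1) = 6*y^5 - 16*y^3 - 12*y^2 + 8*y + 8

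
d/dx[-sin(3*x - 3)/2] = -3*cos(3*x - 3)/2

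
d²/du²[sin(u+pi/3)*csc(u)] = sqrt(3)*cos(u)/sin(u)^3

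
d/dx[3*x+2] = 3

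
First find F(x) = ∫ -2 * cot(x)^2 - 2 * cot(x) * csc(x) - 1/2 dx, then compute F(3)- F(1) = 2*cot(3) - 2*csc(1) - 2*cot(1) + 3 + 2*csc(3)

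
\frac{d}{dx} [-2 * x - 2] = -2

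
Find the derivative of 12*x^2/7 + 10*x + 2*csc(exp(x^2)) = -4*x*exp(x^2)*cot(exp(x^2))*csc(exp(x^2)) + 24*x/7 + 10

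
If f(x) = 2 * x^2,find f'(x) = 4*x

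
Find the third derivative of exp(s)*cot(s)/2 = (-5/2 + 7/(2*tan(s)) - 11/(2*tan(s)^2) + 3/tan(s)^3 - 3/tan(s)^4)*exp(s)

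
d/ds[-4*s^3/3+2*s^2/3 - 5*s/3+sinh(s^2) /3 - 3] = -4*s^2 + 2*s*cosh(s^2)/3 + 4*s/3 - 5/3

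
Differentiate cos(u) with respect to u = -sin(u)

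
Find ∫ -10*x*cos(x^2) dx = -5*sin(x^2) + C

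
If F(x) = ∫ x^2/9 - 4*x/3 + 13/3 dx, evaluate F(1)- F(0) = 100/27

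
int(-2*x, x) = -x^2 + C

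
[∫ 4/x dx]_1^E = 4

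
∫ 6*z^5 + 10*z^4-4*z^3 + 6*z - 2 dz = z^6 + 2*z^5 - z^4 + 3*z^2 - 2*z + C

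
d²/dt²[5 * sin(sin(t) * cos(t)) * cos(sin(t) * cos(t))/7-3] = -10*(1 - cos(2*t))^2*sin(sin(2*t))/7 + 5*sin(2*t - sin(2*t))/7 - 15*sin(2*t + sin(2*t))/7 + 10*sin(sin(2*t))/7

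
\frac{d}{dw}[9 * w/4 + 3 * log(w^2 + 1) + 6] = (9*w^2 + 24*w + 9)/(4*w^2 + 4)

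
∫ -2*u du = -u^2 + C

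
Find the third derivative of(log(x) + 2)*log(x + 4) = (2*x^3*log(x) + 2*x^3*log(x + 4) - 2*x^3 + 24*x^2*log(x + 4) - 36*x^2 + 96*x*log(x + 4) - 48*x + 128*log(x + 4))/(x^6 + 12*x^5 + 48*x^4 + 64*x^3)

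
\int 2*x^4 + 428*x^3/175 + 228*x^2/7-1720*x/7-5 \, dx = 2*x^5/5 + 107*x^4/175 + 76*x^3/7 - 860*x^2/7 - 5*x + C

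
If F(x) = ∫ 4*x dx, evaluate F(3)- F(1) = 16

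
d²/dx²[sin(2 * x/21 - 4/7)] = -4*sin(2*(x - 6)/21)/441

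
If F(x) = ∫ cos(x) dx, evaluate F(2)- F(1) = -sin(1) + sin(2)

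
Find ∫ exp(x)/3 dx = exp(x)/3 + C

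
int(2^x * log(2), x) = 2^x + C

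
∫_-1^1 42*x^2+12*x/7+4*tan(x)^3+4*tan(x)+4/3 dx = 92/3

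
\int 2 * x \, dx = x^2 + C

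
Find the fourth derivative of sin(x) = sin(x)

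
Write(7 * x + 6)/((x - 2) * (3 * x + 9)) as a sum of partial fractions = 1/(x + 3) + 4/(3*(x - 2))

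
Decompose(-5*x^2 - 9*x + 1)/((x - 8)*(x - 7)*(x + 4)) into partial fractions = -43/(132*(x + 4)) + 307/(11*(x - 7)) - 391/(12*(x - 8))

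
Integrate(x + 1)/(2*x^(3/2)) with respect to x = (x - 1)/sqrt(x) + C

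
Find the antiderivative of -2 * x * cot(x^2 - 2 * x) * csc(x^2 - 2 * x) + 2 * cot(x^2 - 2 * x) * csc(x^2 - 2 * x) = csc(x*(x - 2)) + C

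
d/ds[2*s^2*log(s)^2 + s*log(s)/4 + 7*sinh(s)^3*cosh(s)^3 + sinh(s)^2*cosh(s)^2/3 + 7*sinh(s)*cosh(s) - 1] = 4*s*log(s)^2 + 4*s*log(s) + 21*(cosh(2*s) - 1)^3/4 + 63*(cosh(2*s) - 1)^2/4 + log(s)/4 + sinh(4*s)/6 + 35*cosh(2*s)/2 - 41/4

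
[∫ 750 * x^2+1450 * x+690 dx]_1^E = -1890 - (5 + 5*E)^2 - 10*E + 2*(5 + 5*E)^3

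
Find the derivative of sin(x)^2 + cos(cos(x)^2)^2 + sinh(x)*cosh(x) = sin(2*x) + cos(-2*x + cos(2*x) + 1)/2 - cos(2*x + cos(2*x) + 1)/2 + cosh(2*x)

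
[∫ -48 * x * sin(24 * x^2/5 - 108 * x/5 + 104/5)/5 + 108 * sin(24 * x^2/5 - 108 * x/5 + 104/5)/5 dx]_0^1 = cos(4) - cos(104/5)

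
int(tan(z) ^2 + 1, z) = tan(z) + C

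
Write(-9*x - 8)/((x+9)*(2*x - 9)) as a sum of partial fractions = -97/(27*(2*x - 9)) - 73/(27*(x + 9))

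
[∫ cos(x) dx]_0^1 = sin(1)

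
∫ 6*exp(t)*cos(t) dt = 3*sqrt(2)*exp(t)*sin(t + pi/4) + C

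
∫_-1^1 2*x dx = 0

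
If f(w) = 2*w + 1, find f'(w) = 2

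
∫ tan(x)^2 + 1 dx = tan(x) + C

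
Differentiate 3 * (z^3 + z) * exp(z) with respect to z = 3*z^3*exp(z) + 9*z^2*exp(z) + 3*z*exp(z) + 3*exp(z)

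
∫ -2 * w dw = -w^2 + C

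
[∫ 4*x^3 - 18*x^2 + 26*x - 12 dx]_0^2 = -4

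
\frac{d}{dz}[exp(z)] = exp(z)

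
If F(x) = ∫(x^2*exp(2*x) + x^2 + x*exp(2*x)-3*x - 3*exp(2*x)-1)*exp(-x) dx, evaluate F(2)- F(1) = -2*exp(-1) + 2*E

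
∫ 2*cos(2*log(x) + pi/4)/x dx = sin(2*log(x) + pi/4) + C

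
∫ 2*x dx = x^2 + C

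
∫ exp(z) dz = exp(z) + C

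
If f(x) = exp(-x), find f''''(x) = exp(-x)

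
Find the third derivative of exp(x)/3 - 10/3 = exp(x)/3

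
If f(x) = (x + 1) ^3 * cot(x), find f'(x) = (x + 1)^2*(-x/sin(x)^2 + 3/tan(x) - 1/sin(x)^2)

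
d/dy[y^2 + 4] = 2*y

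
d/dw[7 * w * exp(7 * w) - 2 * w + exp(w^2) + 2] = 49*w*exp(7*w) + 2*w*exp(w^2) + 7*exp(7*w) - 2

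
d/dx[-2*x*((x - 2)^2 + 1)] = -6*x^2 + 16*x - 10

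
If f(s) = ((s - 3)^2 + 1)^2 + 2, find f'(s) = 4*s^3 - 36*s^2 + 112*s - 120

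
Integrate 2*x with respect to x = x^2 + C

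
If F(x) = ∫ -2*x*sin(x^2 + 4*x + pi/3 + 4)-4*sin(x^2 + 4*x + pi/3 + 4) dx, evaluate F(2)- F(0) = -cos(pi/3 + 4) + cos(pi/3 + 16)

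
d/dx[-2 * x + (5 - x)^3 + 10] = -3*x^2 + 30*x - 77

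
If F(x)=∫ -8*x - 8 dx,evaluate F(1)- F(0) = -12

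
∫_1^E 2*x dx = -1 + exp(2)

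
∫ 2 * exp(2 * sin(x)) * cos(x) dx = exp(2*sin(x)) + C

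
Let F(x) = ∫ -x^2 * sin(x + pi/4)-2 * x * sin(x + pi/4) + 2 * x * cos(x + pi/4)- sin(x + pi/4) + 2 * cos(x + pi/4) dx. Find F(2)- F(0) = 9*cos(pi/4 + 2) - sqrt(2)/2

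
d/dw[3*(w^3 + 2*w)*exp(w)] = 3*w^3*exp(w) + 9*w^2*exp(w) + 6*w*exp(w) + 6*exp(w)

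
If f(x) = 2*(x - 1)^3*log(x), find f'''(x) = (12*x^3*log(x) + 22*x^3 - 12*x^2 - 6*x - 4)/x^3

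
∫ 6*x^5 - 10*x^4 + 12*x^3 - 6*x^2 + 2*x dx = x^6 - 2*x^5 + 3*x^4 - 2*x^3 + x^2 + C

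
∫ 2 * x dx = x^2 + C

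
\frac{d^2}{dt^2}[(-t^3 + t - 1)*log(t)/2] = (-6*t^3*log(t) - 5*t^3 + t + 1)/(2*t^2)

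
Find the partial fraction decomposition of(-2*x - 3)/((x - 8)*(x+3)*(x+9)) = 5/(34*(x + 9)) - 1/(22*(x + 3)) - 19/(187*(x - 8))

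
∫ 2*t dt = t^2 + C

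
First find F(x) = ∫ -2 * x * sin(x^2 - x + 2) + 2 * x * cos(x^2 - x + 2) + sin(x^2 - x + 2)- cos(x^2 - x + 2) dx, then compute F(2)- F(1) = -sin(2) + sin(4) + cos(4) - cos(2)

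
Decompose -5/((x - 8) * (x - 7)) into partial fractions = 5/(x - 7) - 5/(x - 8)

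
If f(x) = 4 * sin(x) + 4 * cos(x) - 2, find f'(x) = -4*sin(x) + 4*cos(x)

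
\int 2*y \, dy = y^2 + C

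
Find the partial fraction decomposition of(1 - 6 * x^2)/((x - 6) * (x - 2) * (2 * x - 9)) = 482/(15*(2*x - 9)) - 23/(20*(x - 2)) - 215/(12*(x - 6))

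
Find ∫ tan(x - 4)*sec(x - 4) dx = sec(x - 4) + C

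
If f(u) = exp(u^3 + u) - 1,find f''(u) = 9*u^4*exp(u^3 + u) + 6*u^2*exp(u^3 + u) + 6*u*exp(u^3 + u) + exp(u^3 + u)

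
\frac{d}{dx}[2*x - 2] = 2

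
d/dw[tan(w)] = cos(w)^(-2)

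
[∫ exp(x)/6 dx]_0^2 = -1/6 + exp(2)/6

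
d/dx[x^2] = 2*x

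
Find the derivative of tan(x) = cos(x)^(-2)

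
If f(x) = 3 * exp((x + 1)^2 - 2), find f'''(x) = 24*x^3*exp(x^2 + 2*x - 1) + 72*x^2*exp(x^2 + 2*x - 1) + 108*x*exp(x^2 + 2*x - 1) + 60*exp(x^2 + 2*x - 1)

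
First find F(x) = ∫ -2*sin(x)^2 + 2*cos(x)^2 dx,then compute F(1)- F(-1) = 2*sin(2)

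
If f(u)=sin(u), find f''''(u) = sin(u)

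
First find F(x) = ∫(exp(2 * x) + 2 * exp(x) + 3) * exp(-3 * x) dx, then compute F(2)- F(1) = -exp(-4) - exp(-6) + exp(-3) + exp(-1)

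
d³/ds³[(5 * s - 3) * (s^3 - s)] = 120*s - 18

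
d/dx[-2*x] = -2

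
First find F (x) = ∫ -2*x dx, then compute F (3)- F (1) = -8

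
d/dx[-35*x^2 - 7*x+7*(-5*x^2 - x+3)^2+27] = 700*x^3 + 210*x^2 - 476*x - 49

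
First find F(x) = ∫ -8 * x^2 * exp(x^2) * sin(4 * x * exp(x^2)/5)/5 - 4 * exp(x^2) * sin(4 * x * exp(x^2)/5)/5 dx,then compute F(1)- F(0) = -1 + cos(4*E/5)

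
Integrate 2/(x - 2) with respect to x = log(2*(x - 2)^2) + C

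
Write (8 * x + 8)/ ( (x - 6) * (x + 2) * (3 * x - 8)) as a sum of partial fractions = -66/(35*(3*x - 8)) - 1/(14*(x + 2)) + 7/(10*(x - 6))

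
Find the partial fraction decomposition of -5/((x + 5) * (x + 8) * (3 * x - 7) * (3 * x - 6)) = -45/(682*(3*x - 7)) + 1/(558*(x + 8)) - 5/(1386*(x + 5)) + 1/(42*(x - 2))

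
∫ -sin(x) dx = cos(x) + C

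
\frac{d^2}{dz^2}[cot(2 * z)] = 8*cos(2*z)/sin(2*z)^3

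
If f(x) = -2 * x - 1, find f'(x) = -2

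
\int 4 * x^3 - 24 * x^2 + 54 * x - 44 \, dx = x^4 - 8*x^3 + 27*x^2 - 44*x + C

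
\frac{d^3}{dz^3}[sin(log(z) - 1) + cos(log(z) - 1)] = 2*(sin(log(z) - 1) + 2*cos(log(z) - 1))/z^3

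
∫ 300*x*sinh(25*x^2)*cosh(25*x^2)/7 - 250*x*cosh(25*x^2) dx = -5*sinh(25*x^2) + 3*cosh(50*x^2)/14 + C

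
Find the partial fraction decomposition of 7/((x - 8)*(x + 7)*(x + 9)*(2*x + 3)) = -56/(3135*(2*x + 3)) - 7/(510*(x + 9)) + 7/(330*(x + 7)) + 7/(4845*(x - 8))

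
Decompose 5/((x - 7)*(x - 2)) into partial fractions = -1/(x - 2) + 1/(x - 7)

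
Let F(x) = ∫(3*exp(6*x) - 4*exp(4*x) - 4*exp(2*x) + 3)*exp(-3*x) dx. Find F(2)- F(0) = -exp(2) + exp(-2) + (-exp(-2) + exp(2))^3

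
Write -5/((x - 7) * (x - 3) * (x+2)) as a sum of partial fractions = -1/(9*(x + 2)) + 1/(4*(x - 3)) - 5/(36*(x - 7))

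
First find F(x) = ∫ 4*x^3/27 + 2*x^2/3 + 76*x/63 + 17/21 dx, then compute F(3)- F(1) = 410/27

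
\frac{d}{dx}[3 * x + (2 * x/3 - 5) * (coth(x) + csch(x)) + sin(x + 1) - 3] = (-2*x*cosh(x) - 2*x + 3*cos(x + 1)*sinh(x)^2 + 9*sinh(x)^2 + 2*sinh(x) + sinh(2*x) + 15*cosh(x) + 15)/(3*sinh(x)^2)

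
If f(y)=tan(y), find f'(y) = cos(y)^(-2)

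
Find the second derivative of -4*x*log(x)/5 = -4/(5*x)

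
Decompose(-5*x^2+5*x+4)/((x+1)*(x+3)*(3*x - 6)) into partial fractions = -28/(15*(x + 3)) + 1/(3*(x + 1)) - 2/(15*(x - 2))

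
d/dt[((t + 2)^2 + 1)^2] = 4*t^3 + 24*t^2 + 52*t + 40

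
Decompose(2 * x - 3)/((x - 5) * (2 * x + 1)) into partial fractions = 8/(11*(2*x + 1)) + 7/(11*(x - 5))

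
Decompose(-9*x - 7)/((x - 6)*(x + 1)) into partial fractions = -2/(7*(x + 1)) - 61/(7*(x - 6))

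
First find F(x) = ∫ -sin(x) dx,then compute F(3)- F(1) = cos(3) - cos(1)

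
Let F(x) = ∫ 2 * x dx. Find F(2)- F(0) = 4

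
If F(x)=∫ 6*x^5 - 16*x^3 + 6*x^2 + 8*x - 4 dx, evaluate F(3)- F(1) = 484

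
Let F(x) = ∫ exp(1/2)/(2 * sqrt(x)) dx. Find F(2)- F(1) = -exp(1/2) + sqrt(2)*exp(1/2)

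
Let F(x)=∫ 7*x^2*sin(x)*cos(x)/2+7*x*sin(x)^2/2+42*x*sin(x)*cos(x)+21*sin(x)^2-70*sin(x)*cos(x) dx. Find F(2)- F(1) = 49*sin(1)^2/4 + 14*sin(2)^2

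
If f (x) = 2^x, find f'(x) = 2^x*log(2)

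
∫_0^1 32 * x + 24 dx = 40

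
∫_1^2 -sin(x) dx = -cos(1) + cos(2)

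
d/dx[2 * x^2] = 4*x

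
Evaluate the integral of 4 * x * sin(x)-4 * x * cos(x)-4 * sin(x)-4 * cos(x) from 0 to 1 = -4*sin(1) - 4*cos(1)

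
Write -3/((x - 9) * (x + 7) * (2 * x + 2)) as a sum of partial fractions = -1/(64*(x + 7)) + 1/(40*(x + 1)) - 3/(320*(x - 9))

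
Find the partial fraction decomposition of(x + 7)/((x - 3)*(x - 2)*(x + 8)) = -1/(110*(x + 8)) - 9/(10*(x - 2)) + 10/(11*(x - 3))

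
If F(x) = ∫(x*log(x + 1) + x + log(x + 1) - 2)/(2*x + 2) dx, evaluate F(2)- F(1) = log(2)/2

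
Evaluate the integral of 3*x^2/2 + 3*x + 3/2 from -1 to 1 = 4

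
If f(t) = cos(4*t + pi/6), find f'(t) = -4*sin(4*t + pi/6)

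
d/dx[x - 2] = 1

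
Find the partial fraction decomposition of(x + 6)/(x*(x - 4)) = 5/(2*(x - 4)) - 3/(2*x)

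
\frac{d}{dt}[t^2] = 2*t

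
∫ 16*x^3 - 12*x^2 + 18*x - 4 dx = 4*x^4 - 4*x^3 + 9*x^2 - 4*x + C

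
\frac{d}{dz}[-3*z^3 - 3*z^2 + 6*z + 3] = -9*z^2 - 6*z + 6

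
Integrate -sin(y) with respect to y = cos(y) + C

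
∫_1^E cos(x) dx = -sin(1) + sin(E)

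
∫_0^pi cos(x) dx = 0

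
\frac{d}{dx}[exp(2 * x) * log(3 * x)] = (2*x*exp(2*x)*log(x) + 2*x*exp(2*x)*log(3) + exp(2*x))/x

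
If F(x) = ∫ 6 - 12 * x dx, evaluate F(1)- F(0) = 0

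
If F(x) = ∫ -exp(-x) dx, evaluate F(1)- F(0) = -1 + exp(-1)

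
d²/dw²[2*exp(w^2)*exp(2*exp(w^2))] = 8*w^2*exp(w^2 + 2*exp(w^2)) + 48*w^2*exp(2*w^2 + 2*exp(w^2)) + 32*w^2*exp(3*w^2 + 2*exp(w^2)) + 4*exp(w^2 + 2*exp(w^2)) + 8*exp(2*w^2 + 2*exp(w^2))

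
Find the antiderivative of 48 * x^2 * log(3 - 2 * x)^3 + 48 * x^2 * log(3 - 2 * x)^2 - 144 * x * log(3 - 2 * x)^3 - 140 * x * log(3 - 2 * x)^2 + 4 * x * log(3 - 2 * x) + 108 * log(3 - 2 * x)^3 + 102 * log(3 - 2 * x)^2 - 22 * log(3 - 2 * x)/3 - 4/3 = (2*x - 3)*(12*(2*x - 3)^2*log(3 - 2*x)^2 + 3*(2*x - 3)*log(3 - 2*x) - 4)*log(3 - 2*x)/6 + C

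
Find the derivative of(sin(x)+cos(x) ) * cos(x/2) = sqrt(2)*(-sin(x/2)*sin(x + pi/4)/2 + cos(x/2)*cos(x + pi/4))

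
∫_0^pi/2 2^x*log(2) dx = -1 + 2^(pi/2)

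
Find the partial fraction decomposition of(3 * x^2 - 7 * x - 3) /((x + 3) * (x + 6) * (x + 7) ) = 193/(4*(x + 7)) - 49/(x + 6) + 15/(4*(x + 3))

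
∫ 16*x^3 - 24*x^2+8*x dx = 4*x^4 - 8*x^3 + 4*x^2 + C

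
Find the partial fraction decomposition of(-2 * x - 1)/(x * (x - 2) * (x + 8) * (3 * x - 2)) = 63/(208*(3*x - 2)) - 3/(416*(x + 8)) - 1/(16*(x - 2)) - 1/(32*x)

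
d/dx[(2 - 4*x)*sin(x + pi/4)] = -4*x*cos(x + pi/4) - 3*sqrt(2)*sin(x) - sqrt(2)*cos(x)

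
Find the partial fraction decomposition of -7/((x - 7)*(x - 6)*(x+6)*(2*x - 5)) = -8/(153*(2*x - 5)) + 7/(2652*(x + 6)) + 1/(12*(x - 6)) - 7/(117*(x - 7))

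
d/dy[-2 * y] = -2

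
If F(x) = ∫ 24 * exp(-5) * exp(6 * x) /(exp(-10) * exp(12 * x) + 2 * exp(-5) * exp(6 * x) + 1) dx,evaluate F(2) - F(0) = -4*exp(-5)/(exp(-5) + 1) + 4*exp(7)/(1 + exp(7))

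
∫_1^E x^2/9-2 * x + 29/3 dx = (-3 + E/3)^3 + 2*E/3 + 494/27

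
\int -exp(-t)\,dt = exp(-t) + C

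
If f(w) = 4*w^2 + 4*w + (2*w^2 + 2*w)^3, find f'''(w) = 960*w^3 + 1440*w^2 + 576*w + 48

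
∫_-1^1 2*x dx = 0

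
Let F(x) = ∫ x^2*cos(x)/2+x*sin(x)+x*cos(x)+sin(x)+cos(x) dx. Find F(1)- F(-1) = 3*sin(1)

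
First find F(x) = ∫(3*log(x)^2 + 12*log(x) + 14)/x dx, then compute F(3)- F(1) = -8 + 2*log(3) + (log(3) + 2)^3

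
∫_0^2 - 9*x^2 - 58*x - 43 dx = -226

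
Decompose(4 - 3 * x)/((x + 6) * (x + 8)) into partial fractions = -14/(x + 8) + 11/(x + 6)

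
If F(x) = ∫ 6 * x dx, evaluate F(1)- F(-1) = 0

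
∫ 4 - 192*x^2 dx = -64*x^3 + 4*x + C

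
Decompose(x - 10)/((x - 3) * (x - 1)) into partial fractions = 9/(2*(x - 1)) - 7/(2*(x - 3))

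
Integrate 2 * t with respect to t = t^2 + C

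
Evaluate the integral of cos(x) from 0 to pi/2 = 1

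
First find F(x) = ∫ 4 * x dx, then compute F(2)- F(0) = 8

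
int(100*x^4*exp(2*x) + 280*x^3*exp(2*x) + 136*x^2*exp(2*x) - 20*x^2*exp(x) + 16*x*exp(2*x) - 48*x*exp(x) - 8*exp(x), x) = 2*x*(5*x + 2)*(x*(5*x + 2)*exp(x) - 2)*exp(x) + C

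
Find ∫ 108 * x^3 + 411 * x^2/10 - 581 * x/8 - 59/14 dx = 27*x^4 + 137*x^3/10 - 581*x^2/16 - 59*x/14 + C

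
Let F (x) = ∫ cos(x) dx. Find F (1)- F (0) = sin(1)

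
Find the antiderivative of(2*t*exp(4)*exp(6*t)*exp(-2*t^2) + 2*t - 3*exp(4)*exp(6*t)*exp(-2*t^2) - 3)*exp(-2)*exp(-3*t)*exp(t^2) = -2*sinh(-t^2 + 3*t + 2) + C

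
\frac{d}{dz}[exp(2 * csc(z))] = -2*exp(2*csc(z))*cot(z)*csc(z)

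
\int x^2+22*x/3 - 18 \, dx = x^3/3 + 11*x^2/3 - 18*x + C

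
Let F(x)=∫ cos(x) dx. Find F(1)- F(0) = sin(1)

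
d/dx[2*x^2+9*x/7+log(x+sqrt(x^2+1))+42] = (28*x^3 + 28*x^2*sqrt(x^2 + 1) + 9*x^2 + 9*x*sqrt(x^2 + 1) + 35*x + 7*sqrt(x^2 + 1) + 9)/(7*x^2 + 7*x*sqrt(x^2 + 1) + 7)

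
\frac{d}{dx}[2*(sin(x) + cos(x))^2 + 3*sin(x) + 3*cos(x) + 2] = 4*cos(2*x) + 3*sqrt(2)*cos(x + pi/4)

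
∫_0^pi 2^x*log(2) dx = -1 + 2^pi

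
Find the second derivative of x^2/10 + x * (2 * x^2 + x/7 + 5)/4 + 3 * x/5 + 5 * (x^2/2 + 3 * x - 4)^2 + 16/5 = 15*x^2 + 93*x + 3519/70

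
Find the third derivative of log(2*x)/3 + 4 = 2/(3*x^3)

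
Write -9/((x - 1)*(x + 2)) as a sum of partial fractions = 3/(x + 2) - 3/(x - 1)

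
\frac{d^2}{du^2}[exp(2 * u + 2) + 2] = 4*exp(2*u + 2)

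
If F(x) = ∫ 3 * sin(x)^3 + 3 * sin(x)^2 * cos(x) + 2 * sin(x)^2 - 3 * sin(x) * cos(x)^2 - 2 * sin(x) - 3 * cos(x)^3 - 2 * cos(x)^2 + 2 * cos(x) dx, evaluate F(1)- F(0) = -2*sqrt(2)*sin(pi/4 + 1)^3 - (sin(2) + 1) + 2*cos(1) + 2*sin(1)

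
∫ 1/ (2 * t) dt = log(t)/2 + C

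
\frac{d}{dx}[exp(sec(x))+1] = exp(sec(x))*tan(x)*sec(x)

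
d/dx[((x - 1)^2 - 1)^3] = 6*x^5 - 30*x^4 + 48*x^3 - 24*x^2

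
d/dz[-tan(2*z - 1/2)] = -2*tan(2*z - 1/2)^2 - 2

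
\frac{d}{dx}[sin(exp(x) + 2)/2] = exp(x)*cos(exp(x) + 2)/2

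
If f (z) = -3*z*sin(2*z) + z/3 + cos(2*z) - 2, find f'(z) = -6*z*cos(2*z) - 5*sin(2*z) + 1/3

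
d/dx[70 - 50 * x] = -50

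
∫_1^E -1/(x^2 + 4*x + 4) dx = -1/3 + 1/(2 + E)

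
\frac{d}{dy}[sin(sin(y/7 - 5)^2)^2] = 4*sin(y/7 - 5)*sin(sin(y/7 - 5)^2)*cos(y/7 - 5)*cos(sin(y/7 - 5)^2)/7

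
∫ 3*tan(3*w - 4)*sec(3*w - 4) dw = sec(3*w - 4) + C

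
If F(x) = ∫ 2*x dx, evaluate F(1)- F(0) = 1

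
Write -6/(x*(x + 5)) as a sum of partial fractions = 6/(5*(x + 5)) - 6/(5*x)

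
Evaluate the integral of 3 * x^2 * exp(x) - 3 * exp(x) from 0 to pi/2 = -3 + 3*(-1 + pi/2)^2*exp(pi/2)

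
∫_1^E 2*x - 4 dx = -1 + (-2 + E)^2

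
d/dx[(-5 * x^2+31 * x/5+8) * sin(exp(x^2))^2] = -10*x^3*exp(x^2)*sin(2*exp(x^2)) + 62*x^2*exp(x^2)*sin(2*exp(x^2))/5 + 16*x*exp(x^2)*sin(2*exp(x^2)) - 10*x*sin(exp(x^2))^2 + 31*sin(exp(x^2))^2/5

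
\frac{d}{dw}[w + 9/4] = 1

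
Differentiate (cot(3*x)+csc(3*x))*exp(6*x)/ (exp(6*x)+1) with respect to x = 3*(-exp(6*x)*cos(3*x)/sin(3*x)^2 - exp(6*x)/sin(3*x)^2 + 2/tan(3*x) + 2/sin(3*x) - cos(3*x)/sin(3*x)^2 - 1/sin(3*x)^2)*exp(6*x)/(exp(12*x) + 2*exp(6*x) + 1)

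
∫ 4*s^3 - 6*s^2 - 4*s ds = s^4 - 2*s^3 - 2*s^2 + C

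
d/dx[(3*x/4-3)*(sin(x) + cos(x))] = 3*sqrt(2)*x*cos(x + pi/4)/4 + 15*sin(x)/4 - 9*cos(x)/4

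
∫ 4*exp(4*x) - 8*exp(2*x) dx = (exp(2*x) - 2)^2 + C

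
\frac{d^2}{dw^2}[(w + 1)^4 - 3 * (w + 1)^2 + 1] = 12*w^2 + 24*w + 6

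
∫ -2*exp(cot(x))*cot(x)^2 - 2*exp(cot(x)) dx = 2*exp(cot(x)) + C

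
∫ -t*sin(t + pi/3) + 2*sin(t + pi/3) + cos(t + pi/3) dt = (t - 2)*cos(t + pi/3) + C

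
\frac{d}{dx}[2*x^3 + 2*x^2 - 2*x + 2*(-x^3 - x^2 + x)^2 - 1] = 12*x^5 + 20*x^4 - 8*x^3 - 6*x^2 + 8*x - 2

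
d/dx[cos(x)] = -sin(x)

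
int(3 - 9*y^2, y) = -3*y^3 + 3*y + C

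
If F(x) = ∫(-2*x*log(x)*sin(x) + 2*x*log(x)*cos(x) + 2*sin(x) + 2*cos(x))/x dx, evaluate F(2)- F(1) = 2*(cos(2) + sin(2))*log(2)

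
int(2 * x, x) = x^2 + C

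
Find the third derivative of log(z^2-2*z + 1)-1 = 4/(z^3 - 3*z^2 + 3*z - 1)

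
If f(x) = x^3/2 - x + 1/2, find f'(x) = 3*x^2/2 - 1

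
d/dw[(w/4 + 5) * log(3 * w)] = (w*log(w) + w + w*log(3) + 20)/(4*w)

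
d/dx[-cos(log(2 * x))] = sin(log(x) + log(2))/x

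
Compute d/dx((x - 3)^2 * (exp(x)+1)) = x^2*exp(x) - 4*x*exp(x) + 2*x + 3*exp(x) - 6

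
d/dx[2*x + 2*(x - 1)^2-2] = 4*x - 2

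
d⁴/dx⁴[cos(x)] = cos(x)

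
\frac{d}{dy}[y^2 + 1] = 2*y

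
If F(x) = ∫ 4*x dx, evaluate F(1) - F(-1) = 0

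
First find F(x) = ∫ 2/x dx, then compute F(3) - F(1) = 2*log(3)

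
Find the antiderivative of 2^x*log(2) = 2^x + C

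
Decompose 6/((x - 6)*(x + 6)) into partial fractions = -1/(2*(x + 6)) + 1/(2*(x - 6))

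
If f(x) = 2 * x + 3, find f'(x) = 2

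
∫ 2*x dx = x^2 + C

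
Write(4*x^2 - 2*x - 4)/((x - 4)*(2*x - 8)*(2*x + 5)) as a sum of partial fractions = 4/(13*(2*x + 5)) + 11/(13*(x - 4)) + 2/(x - 4)^2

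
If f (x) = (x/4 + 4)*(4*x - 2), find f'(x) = 2*x + 31/2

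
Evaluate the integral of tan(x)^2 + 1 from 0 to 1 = tan(1)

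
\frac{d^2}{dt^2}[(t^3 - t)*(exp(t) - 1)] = t^3*exp(t) + 6*t^2*exp(t) + 5*t*exp(t) - 6*t - 2*exp(t)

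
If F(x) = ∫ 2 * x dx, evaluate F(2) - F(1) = 3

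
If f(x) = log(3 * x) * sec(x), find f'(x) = (x*log(x)*tan(x)*sec(x) + x*log(3)*tan(x)*sec(x) + sec(x))/x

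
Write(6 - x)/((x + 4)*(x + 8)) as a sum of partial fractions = -7/(2*(x + 8)) + 5/(2*(x + 4))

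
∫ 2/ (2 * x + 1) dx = log(-4*x - 2) + C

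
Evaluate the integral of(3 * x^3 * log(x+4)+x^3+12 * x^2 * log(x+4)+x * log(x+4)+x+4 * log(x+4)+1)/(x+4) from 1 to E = -3*log(5) + (1 + E + exp(3))*log(E + 4)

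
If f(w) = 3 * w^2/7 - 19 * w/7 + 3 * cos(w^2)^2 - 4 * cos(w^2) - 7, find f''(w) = 16*w^2*cos(w^2) - 24*w^2*cos(2*w^2) + 8*sin(w^2) - 6*sin(2*w^2) + 6/7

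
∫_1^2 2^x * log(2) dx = 2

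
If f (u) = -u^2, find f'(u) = -2*u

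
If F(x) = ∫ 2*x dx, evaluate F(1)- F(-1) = 0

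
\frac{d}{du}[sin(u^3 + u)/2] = (3*u^2 + 1)*cos(u*(u^2 + 1))/2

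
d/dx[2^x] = 2^x*log(2)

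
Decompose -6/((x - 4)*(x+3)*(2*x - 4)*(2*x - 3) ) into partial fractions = -8/(15*(2*x - 3)) + 1/(105*(x + 3)) + 3/(10*(x - 2)) - 3/(70*(x - 4))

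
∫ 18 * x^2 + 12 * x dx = 6*x^3 + 6*x^2 + C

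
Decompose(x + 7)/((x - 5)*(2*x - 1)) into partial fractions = -5/(3*(2*x - 1)) + 4/(3*(x - 5))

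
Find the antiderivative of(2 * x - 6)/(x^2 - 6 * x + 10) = log((x - 3)^2 + 1) + C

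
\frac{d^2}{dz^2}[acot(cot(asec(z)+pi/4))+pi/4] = (1 - 2*z^2)/(z^5*sqrt(1 - 1/z^2) - z^3*sqrt(1 - 1/z^2))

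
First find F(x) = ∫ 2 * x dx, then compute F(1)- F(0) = 1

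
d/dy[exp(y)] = exp(y)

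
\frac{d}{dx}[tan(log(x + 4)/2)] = 2/((2*x + 8)*(cos(log(x + 4)) + 1))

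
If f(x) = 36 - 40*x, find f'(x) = -40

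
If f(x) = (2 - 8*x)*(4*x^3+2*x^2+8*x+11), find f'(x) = -128*x^3 - 24*x^2 - 120*x - 72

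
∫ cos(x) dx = sin(x) + C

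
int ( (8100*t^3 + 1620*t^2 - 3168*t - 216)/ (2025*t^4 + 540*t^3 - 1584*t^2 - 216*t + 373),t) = log(9*(28*t - 15*(t + 1)^2 + 21)^2/49 + 1) + C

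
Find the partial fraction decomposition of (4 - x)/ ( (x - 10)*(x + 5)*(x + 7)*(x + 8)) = -2/(9*(x + 8)) + 11/(34*(x + 7)) - 1/(10*(x + 5)) - 1/(765*(x - 10))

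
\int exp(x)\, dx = exp(x) + C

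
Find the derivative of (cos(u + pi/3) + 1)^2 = -2*sin(u + pi/3) - cos(2*u + pi/6)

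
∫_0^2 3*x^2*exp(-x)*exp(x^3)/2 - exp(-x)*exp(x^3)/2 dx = -1/2 + exp(6)/2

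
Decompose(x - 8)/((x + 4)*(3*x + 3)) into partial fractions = 4/(3*(x + 4)) - 1/(x + 1)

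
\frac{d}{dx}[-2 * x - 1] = -2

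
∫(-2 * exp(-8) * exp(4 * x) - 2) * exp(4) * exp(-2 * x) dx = -2*sinh(2*x - 4) + C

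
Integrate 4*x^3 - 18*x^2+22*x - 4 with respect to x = x^4 - 6*x^3 + 11*x^2 - 4*x + C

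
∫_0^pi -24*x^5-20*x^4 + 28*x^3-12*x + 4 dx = -(-2*pi + pi^2 + 2*pi^3)^2 - 4*pi^3 - 2*pi^2 + 4*pi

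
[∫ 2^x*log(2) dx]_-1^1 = 3/2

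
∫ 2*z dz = z^2 + C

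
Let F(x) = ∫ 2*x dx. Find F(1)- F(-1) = 0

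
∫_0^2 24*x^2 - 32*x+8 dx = 16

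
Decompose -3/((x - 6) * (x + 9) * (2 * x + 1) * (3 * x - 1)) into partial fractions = 81/(2380*(3*x - 1)) - 24/(1105*(2*x + 1)) + 1/(2380*(x + 9)) - 1/(1105*(x - 6))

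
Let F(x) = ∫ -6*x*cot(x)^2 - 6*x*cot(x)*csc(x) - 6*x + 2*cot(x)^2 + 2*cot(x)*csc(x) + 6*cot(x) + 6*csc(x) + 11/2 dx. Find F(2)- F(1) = -4*csc(1) + 10*cot(2) - 4*cot(1) + 7/2 + 10*csc(2)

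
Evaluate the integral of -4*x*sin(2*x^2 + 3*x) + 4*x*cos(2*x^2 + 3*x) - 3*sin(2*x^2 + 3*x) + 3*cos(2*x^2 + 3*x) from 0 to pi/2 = -1 + sin(pi^2/2) - cos(pi^2/2)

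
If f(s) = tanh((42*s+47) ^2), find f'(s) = -3528*s*tanh(1764*s^2 + 3948*s + 2209)^2 + 3528*s - 3948*tanh(1764*s^2 + 3948*s + 2209)^2 + 3948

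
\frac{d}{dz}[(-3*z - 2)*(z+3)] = -6*z - 11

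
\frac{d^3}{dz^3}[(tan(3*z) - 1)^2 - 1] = 648*tan(3*z)^5 - 324*tan(3*z)^4 + 1080*tan(3*z)^3 - 432*tan(3*z)^2 + 432*tan(3*z) - 108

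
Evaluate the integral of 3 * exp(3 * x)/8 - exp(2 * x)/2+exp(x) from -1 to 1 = -exp(2)/4 - exp(-1) - exp(-3)/8 + exp(-2)/4 + exp(3)/8 + E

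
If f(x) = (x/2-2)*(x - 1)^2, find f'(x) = 3*x^2/2 - 6*x + 9/2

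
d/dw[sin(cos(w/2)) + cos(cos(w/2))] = -sqrt(2)*sin(w/2)*cos(cos(w/2) + pi/4)/2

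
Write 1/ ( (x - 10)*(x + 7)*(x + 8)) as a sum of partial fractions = 1/(18*(x + 8)) - 1/(17*(x + 7)) + 1/(306*(x - 10))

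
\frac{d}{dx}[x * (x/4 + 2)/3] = x/6 + 2/3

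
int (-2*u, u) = -u^2 + C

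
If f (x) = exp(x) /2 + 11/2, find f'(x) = exp(x)/2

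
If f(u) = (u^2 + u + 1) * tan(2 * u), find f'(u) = 2*u^2/cos(2*u)^2 + 2*u*tan(2*u) + 2*u/cos(2*u)^2 + tan(2*u) + 2/cos(2*u)^2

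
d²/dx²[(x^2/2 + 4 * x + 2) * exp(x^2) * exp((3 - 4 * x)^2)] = 578*x^4*exp(17*x^2 - 24*x + 9) + 3808*x^3*exp(17*x^2 - 24*x + 9) - 3843*x^2*exp(17*x^2 - 24*x + 9) - 600*x*exp(17*x^2 - 24*x + 9) + 1029*exp(17*x^2 - 24*x + 9)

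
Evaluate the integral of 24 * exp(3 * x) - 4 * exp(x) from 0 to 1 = -4*E - 4 + 8*exp(3)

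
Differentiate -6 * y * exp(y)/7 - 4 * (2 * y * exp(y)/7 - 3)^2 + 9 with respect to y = -32*y^2*exp(2*y)/49 - 32*y*exp(2*y)/49 + 6*y*exp(y) + 6*exp(y)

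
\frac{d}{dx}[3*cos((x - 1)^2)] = 6*(1 - x)*sin(x^2 - 2*x + 1)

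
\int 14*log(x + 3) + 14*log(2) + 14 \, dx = 14*(x + 3)*log(2*x + 6) + C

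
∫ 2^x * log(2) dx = 2^x + C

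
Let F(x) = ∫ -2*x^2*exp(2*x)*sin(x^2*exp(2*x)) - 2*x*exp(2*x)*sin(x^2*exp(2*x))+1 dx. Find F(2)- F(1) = -cos(exp(2)) + cos(4*exp(4)) + 1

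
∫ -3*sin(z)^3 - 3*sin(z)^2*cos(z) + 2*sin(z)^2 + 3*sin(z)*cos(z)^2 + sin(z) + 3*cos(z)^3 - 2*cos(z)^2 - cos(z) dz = (sqrt(2)*sin(2*z) - 2*sin(z + pi/4))*sin(z + pi/4) + C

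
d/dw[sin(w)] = cos(w)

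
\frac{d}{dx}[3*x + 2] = 3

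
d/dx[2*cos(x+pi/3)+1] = -2*sin(x + pi/3)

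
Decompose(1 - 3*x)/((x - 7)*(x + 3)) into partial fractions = -1/(x + 3) - 2/(x - 7)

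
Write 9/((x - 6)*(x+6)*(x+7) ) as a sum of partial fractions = 9/(13*(x + 7)) - 3/(4*(x + 6)) + 3/(52*(x - 6))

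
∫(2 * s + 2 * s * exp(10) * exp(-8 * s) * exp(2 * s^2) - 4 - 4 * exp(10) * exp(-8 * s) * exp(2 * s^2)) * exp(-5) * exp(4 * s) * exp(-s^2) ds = 2*sinh((s - 2)^2 + 1) + C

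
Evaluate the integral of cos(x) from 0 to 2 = sin(2)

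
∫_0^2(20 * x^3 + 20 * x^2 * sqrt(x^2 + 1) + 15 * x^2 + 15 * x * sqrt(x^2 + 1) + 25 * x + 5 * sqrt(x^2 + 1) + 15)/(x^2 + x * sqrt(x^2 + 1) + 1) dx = 5*log(2 + sqrt(5)) + 70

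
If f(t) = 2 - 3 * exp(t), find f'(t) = -3*exp(t)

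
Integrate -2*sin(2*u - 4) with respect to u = cos(2*u - 4) + C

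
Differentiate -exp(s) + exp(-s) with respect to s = (-exp(2*s) - 1)*exp(-s)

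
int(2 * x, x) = x^2 + C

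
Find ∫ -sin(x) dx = cos(x) + C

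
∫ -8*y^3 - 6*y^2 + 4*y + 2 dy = -2*y^4 - 2*y^3 + 2*y^2 + 2*y + C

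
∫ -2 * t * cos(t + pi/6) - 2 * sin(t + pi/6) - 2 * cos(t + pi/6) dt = (-2*t - 2)*sin(t + pi/6) + C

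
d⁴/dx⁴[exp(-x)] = exp(-x)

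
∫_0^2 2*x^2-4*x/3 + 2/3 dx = 4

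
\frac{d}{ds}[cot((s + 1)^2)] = -2*(s + 1)/sin(s^2 + 2*s + 1)^2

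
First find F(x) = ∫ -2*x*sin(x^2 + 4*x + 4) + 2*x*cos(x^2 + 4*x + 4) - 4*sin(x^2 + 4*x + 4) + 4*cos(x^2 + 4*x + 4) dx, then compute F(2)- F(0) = cos(16) + sin(16) - cos(4) - sin(4)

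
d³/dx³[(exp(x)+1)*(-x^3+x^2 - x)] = -x^3*exp(x) - 8*x^2*exp(x) - 13*x*exp(x) - 3*exp(x) - 6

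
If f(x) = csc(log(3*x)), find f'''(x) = (-15*sin(log(x) + log(3)) - 3*sin(3*(log(x) + log(3))) - 25*cos(log(x) + log(3)) + cos(3*(log(x) + log(3))))/(x^3*(1 - cos(2*(log(x) + log(3))))^2)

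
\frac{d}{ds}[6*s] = 6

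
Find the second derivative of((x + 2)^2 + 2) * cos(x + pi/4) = -x^2*cos(x + pi/4) - 4*x*sin(x + pi/4) - 4*x*cos(x + pi/4) - 8*sin(x + pi/4) - 4*cos(x + pi/4)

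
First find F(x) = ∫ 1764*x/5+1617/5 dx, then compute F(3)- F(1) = 2058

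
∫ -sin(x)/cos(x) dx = log(6*cos(x)) + C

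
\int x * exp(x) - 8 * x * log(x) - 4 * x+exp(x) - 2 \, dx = x*(-4*x*log(x) + exp(x) - 2) + C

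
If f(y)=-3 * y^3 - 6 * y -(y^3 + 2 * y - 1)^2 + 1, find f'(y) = -6*y^5 - 16*y^3 - 3*y^2 - 8*y - 2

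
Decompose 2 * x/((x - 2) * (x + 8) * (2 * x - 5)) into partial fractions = 20/(21*(2*x - 5)) - 8/(105*(x + 8)) - 2/(5*(x - 2))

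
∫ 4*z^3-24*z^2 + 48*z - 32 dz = z^4 - 8*z^3 + 24*z^2 - 32*z + C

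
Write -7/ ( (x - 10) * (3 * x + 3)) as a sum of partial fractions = 7/(33*(x + 1)) - 7/(33*(x - 10))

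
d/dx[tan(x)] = cos(x)^(-2)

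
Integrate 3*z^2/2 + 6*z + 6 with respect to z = z^3/2 + 3*z^2 + 6*z + C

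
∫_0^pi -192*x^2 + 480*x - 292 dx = (5 - 4*pi)^3 - 125 + 8*pi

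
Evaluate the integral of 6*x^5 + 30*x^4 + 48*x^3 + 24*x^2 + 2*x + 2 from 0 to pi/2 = pi^2/4 + pi + (pi^2/4 + pi)^3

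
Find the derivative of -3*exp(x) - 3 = -3*exp(x)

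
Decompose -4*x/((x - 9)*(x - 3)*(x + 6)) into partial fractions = 8/(45*(x + 6)) + 2/(9*(x - 3)) - 2/(5*(x - 9))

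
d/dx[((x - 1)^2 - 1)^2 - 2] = 4*x^3 - 12*x^2 + 8*x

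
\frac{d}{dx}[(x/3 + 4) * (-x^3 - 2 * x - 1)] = -4*x^3/3 - 12*x^2 - 4*x/3 - 25/3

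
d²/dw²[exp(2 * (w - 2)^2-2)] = 16*w^2*exp(2*w^2 - 8*w + 6) - 64*w*exp(2*w^2 - 8*w + 6) + 68*exp(2*w^2 - 8*w + 6)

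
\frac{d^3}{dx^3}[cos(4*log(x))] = (56*sin(4*log(x)) + 48*cos(4*log(x)))/x^3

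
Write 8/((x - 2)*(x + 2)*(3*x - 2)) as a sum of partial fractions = -9/(4*(3*x - 2)) + 1/(4*(x + 2)) + 1/(2*(x - 2))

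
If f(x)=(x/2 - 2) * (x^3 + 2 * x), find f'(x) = 2*x^3 - 6*x^2 + 2*x - 4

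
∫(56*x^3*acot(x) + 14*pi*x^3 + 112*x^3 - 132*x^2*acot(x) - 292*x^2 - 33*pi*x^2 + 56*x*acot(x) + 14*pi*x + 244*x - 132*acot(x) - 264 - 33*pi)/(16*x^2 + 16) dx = x*(7*x - 33)*(4*acot(x) + pi + 8)/16 + C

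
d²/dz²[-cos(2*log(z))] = (-2*sin(2*log(z)) + 4*cos(2*log(z)))/z^2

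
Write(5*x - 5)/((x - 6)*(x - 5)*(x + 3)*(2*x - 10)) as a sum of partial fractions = 5/(288*(x + 3)) - 45/(32*(x - 5)) - 5/(4*(x - 5)^2) + 25/(18*(x - 6))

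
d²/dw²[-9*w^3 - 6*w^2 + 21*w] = -54*w - 12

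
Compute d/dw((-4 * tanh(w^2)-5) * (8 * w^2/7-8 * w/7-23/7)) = -64*w^3/(7*cosh(w^2)^2) + 64*w^2/(7*cosh(w^2)^2) - 64*w*tanh(w^2)/7 - 80*w/7 + 184*w/(7*cosh(w^2)^2) + 32*tanh(w^2)/7 + 40/7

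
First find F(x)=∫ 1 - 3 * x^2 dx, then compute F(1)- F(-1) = 0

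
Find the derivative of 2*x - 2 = 2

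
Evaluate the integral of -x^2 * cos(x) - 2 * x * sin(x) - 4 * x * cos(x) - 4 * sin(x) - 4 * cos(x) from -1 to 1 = -10*sin(1)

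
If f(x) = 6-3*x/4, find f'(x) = -3/4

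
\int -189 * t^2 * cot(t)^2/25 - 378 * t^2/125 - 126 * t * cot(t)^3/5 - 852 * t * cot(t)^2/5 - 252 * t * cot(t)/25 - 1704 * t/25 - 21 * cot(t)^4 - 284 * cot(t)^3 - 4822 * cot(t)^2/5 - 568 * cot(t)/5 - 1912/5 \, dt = -9*t/5 + 7*(3*t + 5*cot(t) + 35)^3/125 - (3*t + 5*cot(t) + 35)^2/5 - 3*cot(t) + C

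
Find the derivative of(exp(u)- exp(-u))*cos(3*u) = (-3*exp(2*u)*sin(3*u) + exp(2*u)*cos(3*u) + 3*sin(3*u) + cos(3*u))*exp(-u)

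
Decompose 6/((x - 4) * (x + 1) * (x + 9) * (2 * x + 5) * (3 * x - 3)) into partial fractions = -32/(3549*(2*x + 5)) + 1/(6760*(x + 9)) + 1/(120*(x + 1)) - 1/(210*(x - 1)) + 2/(2535*(x - 4))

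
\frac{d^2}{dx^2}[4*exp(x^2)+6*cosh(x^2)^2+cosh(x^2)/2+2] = 16*x^2*exp(x^2) + 2*x^2*cosh(x^2) + 48*x^2*cosh(2*x^2) + 8*exp(x^2) + sinh(x^2) + 12*sinh(2*x^2)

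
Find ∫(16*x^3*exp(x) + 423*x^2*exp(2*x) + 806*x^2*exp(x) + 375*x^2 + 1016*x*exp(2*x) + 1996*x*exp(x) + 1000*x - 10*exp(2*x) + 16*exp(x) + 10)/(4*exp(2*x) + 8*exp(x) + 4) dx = ((exp(x) + 1)*(125*x^3 + 500*x^2 + 10*x + 16) + 4*(4*x^3 + 2*x^2 - 5*x + 4)*exp(x))/(4*(exp(x) + 1)) + C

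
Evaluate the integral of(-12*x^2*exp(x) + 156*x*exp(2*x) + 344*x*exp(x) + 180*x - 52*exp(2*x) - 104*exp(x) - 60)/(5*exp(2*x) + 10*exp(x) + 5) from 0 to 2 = -24*exp(2)/(5*(1 + exp(2))) + 236/5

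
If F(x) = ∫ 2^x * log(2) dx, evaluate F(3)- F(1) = 6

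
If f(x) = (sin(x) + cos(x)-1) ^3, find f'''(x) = -27*sqrt(2)*sin(3*x + pi/4)/2 + 24*cos(2*x) - 9*sqrt(2)*cos(x + pi/4)/2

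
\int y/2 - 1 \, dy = y^2/4 - y + C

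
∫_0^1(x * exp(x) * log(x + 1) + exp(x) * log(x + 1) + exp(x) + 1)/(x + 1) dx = (1 + E)*log(2)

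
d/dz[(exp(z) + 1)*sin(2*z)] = exp(z)*sin(2*z) + 2*exp(z)*cos(2*z) + 2*cos(2*z)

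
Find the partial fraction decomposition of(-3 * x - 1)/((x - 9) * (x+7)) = -5/(4*(x + 7)) - 7/(4*(x - 9))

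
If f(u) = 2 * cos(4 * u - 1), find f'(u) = -8*sin(4*u - 1)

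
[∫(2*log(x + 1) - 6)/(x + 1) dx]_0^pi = -9 + (-3 + log(1 + pi))^2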